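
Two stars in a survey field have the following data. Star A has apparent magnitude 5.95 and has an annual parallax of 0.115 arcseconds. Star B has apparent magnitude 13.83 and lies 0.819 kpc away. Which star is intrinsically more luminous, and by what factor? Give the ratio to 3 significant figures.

Star A: d = 1/p = 1/0.115″ = 8.696 pc
Star A: M = m − 5 log₁₀ d + 5 = 5.95 − 5·0.9393 + 5 = 6.253
Star B: d = 0.819 kpc = 819.0 pc
Star B: M = m − 5 log₁₀ d + 5 = 13.83 − 5·2.9133 + 5 = 4.264
ΔM = M_A − M_B = 6.253 − (4.264) = 1.990; smaller M is more luminous → Star B.
L ratio = 10^(0.4 |ΔM|) = 10^0.796 = 6.251

Star B is more luminous, by a factor of 6.25.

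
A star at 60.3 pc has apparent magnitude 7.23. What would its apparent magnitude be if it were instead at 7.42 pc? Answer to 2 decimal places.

Flux ∝ 1/d², so Δm = 5 log₁₀(d₂/d₁) = 5 log₁₀(7.42/60.3) = -4.550
m₂ = m₁ + Δm = 7.23 + (-4.550) = 2.680

m ≈ 2.68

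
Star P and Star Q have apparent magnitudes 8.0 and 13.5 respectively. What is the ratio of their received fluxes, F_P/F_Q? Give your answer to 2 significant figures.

F_P/F_Q ≈ 160

Magnitude difference = -5.5
Flux ratio = 10^(−0.4 Δm) = 10^(−0.4 × -5.5) = 10^2.200 = 158.5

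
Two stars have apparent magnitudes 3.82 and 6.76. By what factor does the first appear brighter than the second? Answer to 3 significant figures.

15.0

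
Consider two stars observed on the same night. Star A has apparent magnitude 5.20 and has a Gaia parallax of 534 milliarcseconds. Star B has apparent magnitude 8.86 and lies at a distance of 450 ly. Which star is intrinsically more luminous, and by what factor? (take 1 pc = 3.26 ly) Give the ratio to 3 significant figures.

Star B is more luminous, by a factor of 187.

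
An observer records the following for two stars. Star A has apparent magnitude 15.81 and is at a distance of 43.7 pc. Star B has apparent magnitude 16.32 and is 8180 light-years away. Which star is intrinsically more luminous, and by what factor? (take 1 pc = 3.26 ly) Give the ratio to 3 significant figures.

Star B is more luminous, by a factor of 2060.

Star A: M = m − 5 log₁₀ d + 5 = 15.81 − 5·1.6405 + 5 = 12.608
Star B: d = 8180 ly / 3.26 = 2509 pc
Star B: M = m − 5 log₁₀ d + 5 = 16.32 − 5·3.3995 + 5 = 4.322
ΔM = M_A − M_B = 12.608 − (4.322) = 8.285; smaller M is more luminous → Star B.
L ratio = 10^(0.4 |ΔM|) = 10^3.314 = 2061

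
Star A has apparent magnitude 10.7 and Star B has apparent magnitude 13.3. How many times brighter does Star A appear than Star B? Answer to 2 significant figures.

11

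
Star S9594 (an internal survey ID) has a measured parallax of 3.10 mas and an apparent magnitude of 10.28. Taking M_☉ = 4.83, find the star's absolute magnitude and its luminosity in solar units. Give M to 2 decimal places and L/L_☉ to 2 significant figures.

M ≈ 2.74; L/L_☉ ≈ 6.9

d = 1/p = 1000/3.10 mas = 322.6 pc
M = m − 5 log₁₀ d + 5 = 10.28 − 5·2.5086 + 5 = 2.737
M − M_☉ = 2.737 − 4.83 = -2.093
L/L_☉ = 10^(−0.4 × -2.093) = 6.875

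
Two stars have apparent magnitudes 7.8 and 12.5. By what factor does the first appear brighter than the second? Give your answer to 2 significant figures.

Magnitude difference = -4.7
Flux ratio = 10^(−0.4 Δm) = 10^(−0.4 × -4.7) = 10^1.880 = 75.86

76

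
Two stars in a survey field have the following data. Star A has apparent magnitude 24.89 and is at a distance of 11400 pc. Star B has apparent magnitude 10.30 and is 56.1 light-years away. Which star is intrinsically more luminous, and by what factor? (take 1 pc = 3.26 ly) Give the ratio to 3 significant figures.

Star B is more luminous, by a factor of 1.56.

Star A: M = m − 5 log₁₀ d + 5 = 24.89 − 5·4.0569 + 5 = 9.605
Star B: d = 56.1 ly / 3.26 = 17.21 pc
Star B: M = m − 5 log₁₀ d + 5 = 10.30 − 5·1.2357 + 5 = 9.121
ΔM = M_A − M_B = 9.605 − (9.121) = 0.484; smaller M is more luminous → Star B.
L ratio = 10^(0.4 |ΔM|) = 10^0.194 = 1.562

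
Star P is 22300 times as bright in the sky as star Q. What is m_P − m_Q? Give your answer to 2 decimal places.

m_P − m_Q ≈ -10.87

Pogson: Δm = −2.5 log₁₀(ratio) = −2.5 log₁₀(22300) = −2.5 × 4.3483 = -10.871
Star P is brighter, so it has the smaller magnitude: the difference is negative.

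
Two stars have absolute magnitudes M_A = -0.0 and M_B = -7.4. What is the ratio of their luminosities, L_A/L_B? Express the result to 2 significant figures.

ΔM = M_A − M_B = 7.4
L_A/L_B = 10^(−0.4 ΔM) = 10^-2.960 = 1.096×10^-3

L_A/L_B ≈ 1.1×10^-3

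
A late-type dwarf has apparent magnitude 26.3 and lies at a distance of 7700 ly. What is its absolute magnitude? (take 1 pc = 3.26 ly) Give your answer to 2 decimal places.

d = 7700 ly / 3.26 = 2362 pc
5 log₁₀(d/10 pc) = 5 log₁₀(2362) − 5 = 11.866
M = m − 5 log₁₀(d/10) = 26.3 − 11.866 = 14.434

M ≈ 14.43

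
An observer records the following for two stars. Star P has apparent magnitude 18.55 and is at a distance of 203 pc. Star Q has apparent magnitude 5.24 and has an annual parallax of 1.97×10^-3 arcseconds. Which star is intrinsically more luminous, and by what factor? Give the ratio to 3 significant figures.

Star Q is more luminous, by a factor of 1.32×10^6.

Star P: M = m − 5 log₁₀ d + 5 = 18.55 − 5·2.3075 + 5 = 12.013
Star Q: d = 1/p = 1/1.97×10^-3″ = 507.6 pc
Star Q: M = m − 5 log₁₀ d + 5 = 5.24 − 5·2.7055 + 5 = -3.288
ΔM = M_P − M_Q = 12.013 − (-3.288) = 15.300; smaller M is more luminous → Star Q.
L ratio = 10^(0.4 |ΔM|) = 10^6.120 = 1.318×10^6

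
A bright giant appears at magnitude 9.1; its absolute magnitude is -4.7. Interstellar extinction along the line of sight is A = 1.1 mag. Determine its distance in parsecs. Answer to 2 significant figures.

d ≈ 3500 pc

m − M = 5 log₁₀(d/10 pc) + A  ⇒  9.1 − (-4.7) − 1.1 = 5 log₁₀(d/10)
12.700 = 5 log₁₀(d/10)
log₁₀ d = (m − M − A)/5 + 1 = 3.5400
d = 10^3.5400 = 3467 pc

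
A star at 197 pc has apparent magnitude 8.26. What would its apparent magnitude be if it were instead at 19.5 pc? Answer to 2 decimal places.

m ≈ 3.24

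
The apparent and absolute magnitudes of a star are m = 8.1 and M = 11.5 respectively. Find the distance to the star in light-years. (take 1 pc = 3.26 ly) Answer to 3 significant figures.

d ≈ 6.81 ly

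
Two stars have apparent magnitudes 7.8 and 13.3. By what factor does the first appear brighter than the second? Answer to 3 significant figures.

158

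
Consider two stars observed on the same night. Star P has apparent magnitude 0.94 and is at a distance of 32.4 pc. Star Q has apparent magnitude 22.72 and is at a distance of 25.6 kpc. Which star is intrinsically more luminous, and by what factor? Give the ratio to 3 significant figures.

Star P is more luminous, by a factor of 825.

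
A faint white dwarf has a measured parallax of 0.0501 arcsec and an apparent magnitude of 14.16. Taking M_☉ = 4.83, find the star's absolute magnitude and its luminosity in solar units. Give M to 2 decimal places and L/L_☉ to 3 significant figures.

M ≈ 12.66; L/L_☉ ≈ 7.38×10^-4

d = 1/p = 1/0.0501″ = 19.96 pc
M = m − 5 log₁₀ d + 5 = 14.16 − 5·1.3002 + 5 = 12.659
M − M_☉ = 12.659 − 4.83 = 7.829
L/L_☉ = 10^(−0.4 × 7.829) = 7.385×10^-4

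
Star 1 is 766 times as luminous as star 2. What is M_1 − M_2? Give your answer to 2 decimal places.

Pogson: ΔM = −2.5 log₁₀(ratio) = −2.5 log₁₀(766) = −2.5 × 2.8842 = -7.211
Star 1 is brighter, so it has the smaller magnitude: the difference is negative.

M_1 − M_2 ≈ -7.21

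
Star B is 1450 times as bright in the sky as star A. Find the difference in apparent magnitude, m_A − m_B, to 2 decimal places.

m_A − m_B ≈ 7.90

Pogson: Δm = −2.5 log₁₀(ratio) = −2.5 log₁₀(1450) = −2.5 × 3.1614 = -7.903
Star B is brighter so has the smaller magnitude: m_A − m_B is positive.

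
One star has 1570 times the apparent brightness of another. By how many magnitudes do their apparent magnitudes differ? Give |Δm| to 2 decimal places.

|Δm| ≈ 7.99

Pogson: Δm = −2.5 log₁₀(ratio) = −2.5 log₁₀(1570) = −2.5 × 3.1959 = -7.990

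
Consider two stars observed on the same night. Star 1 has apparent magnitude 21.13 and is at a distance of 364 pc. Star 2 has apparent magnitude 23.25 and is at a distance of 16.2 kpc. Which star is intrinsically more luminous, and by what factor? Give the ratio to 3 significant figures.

Star 1: M = m − 5 log₁₀ d + 5 = 21.13 − 5·2.5611 + 5 = 13.324
Star 2: d = 16.2 kpc = 16200 pc
Star 2: M = m − 5 log₁₀ d + 5 = 23.25 − 5·4.2095 + 5 = 7.202
ΔM = M_1 − M_2 = 13.324 − (7.202) = 6.122; smaller M is more luminous → Star 2.
L ratio = 10^(0.4 |ΔM|) = 10^2.449 = 281.1

Star 2 is more luminous, by a factor of 281.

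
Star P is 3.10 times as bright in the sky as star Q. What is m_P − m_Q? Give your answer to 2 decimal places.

m_P − m_Q ≈ -1.23

Pogson: Δm = −2.5 log₁₀(ratio) = −2.5 log₁₀(3.10) = −2.5 × 0.4914 = -1.228
Star P is brighter, so it has the smaller magnitude: the difference is negative.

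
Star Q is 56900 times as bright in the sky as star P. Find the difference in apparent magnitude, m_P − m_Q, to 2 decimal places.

m_P − m_Q ≈ 11.89

Pogson: Δm = −2.5 log₁₀(ratio) = −2.5 log₁₀(56900) = −2.5 × 4.7551 = -11.888
Star Q is brighter so has the smaller magnitude: m_P − m_Q is positive.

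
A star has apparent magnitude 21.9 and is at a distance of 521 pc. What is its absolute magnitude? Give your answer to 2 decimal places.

5 log₁₀(d/10 pc) = 5 log₁₀(521.0) − 5 = 8.584
M = m − 5 log₁₀(d/10) = 21.9 − 8.584 = 13.316

M ≈ 13.32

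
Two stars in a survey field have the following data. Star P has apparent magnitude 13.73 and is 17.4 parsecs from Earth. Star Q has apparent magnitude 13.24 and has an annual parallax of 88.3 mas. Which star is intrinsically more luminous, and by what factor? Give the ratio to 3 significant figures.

Star P: M = m − 5 log₁₀ d + 5 = 13.73 − 5·1.2405 + 5 = 12.527
Star Q: p = 88.3 mas = 0.0883″ → d = 1/p = 11.33 pc
Star Q: M = m − 5 log₁₀ d + 5 = 13.24 − 5·1.0540 + 5 = 12.970
ΔM = M_P − M_Q = 12.527 − (12.970) = -0.443; smaller M is more luminous → Star P.
L ratio = 10^(0.4 |ΔM|) = 10^0.177 = 1.503

Star P is more luminous, by a factor of 1.50.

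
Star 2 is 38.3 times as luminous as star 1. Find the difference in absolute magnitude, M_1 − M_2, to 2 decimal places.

M_1 − M_2 ≈ 3.96

Pogson: ΔM = −2.5 log₁₀(ratio) = −2.5 log₁₀(38.3) = −2.5 × 1.5832 = -3.958
Star 2 is brighter so has the smaller magnitude: M_1 − M_2 is positive.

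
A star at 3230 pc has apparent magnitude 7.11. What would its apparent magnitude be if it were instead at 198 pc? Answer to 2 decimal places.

m ≈ 1.05

Flux ∝ 1/d², so Δm = 5 log₁₀(d₂/d₁) = 5 log₁₀(198/3230) = -6.063
m₂ = m₁ + Δm = 7.11 + (-6.063) = 1.047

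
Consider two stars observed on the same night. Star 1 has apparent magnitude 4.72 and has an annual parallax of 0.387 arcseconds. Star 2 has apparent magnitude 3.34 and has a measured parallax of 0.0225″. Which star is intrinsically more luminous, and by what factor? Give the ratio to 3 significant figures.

Star 2 is more luminous, by a factor of 1050.

Star 1: d = 1/p = 1/0.387″ = 2.584 pc
Star 1: M = m − 5 log₁₀ d + 5 = 4.72 − 5·0.4123 + 5 = 7.659
Star 2: d = 1/p = 1/0.0225″ = 44.44 pc
Star 2: M = m − 5 log₁₀ d + 5 = 3.34 − 5·1.6478 + 5 = 0.101
ΔM = M_1 − M_2 = 7.659 − (0.101) = 7.558; smaller M is more luminous → Star 2.
L ratio = 10^(0.4 |ΔM|) = 10^3.023 = 1055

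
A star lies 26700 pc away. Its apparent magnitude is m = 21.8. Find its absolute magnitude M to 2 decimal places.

M ≈ 4.67

5 log₁₀(d/10 pc) = 5 log₁₀(26700) − 5 = 17.133
M = m − 5 log₁₀(d/10) = 21.8 − 17.133 = 4.667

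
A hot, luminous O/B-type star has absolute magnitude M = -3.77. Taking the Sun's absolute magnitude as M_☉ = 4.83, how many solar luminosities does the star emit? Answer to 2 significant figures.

M − M_☉ = -3.77 − 4.83 = -8.600
L/L_☉ = 10^(−0.4 (M − M_☉)) = 10^3.440 = 2754

L/L_☉ ≈ 2800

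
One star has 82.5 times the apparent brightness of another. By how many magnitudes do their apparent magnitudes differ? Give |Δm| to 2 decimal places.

|Δm| ≈ 4.79

Pogson: Δm = −2.5 log₁₀(ratio) = −2.5 log₁₀(82.5) = −2.5 × 1.9165 = -4.791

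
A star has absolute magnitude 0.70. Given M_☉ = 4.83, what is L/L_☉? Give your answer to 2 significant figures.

L/L_☉ ≈ 45

M − M_☉ = 0.70 − 4.83 = -4.130
L/L_☉ = 10^(−0.4 (M − M_☉)) = 10^1.652 = 44.87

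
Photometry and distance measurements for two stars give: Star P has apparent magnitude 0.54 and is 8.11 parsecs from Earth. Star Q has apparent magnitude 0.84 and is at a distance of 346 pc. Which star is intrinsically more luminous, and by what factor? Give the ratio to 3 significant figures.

Star P: M = m − 5 log₁₀ d + 5 = 0.54 − 5·0.9090 + 5 = 0.995
Star Q: M = m − 5 log₁₀ d + 5 = 0.84 − 5·2.5391 + 5 = -6.855
ΔM = M_P − M_Q = 0.995 − (-6.855) = 7.850; smaller M is more luminous → Star Q.
L ratio = 10^(0.4 |ΔM|) = 10^3.140 = 1381

Star Q is more luminous, by a factor of 1380.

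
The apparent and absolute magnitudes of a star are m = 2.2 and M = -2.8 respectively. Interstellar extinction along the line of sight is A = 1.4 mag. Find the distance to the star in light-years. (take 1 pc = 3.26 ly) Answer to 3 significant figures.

m − M = 5 log₁₀(d/10 pc) + A  ⇒  2.2 − (-2.8) − 1.4 = 5 log₁₀(d/10)
3.600 = 5 log₁₀(d/10)
log₁₀ d = (m − M − A)/5 + 1 = 1.7200
d = 10^1.7200 = 52.48 pc
= 171.1 ly

d ≈ 171 ly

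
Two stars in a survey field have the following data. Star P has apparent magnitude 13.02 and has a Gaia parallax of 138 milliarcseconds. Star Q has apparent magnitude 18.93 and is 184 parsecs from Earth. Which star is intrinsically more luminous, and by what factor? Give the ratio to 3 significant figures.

Star Q is more luminous, by a factor of 2.79.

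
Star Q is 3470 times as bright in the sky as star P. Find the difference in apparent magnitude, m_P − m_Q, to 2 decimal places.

Pogson: Δm = −2.5 log₁₀(ratio) = −2.5 log₁₀(3470) = −2.5 × 3.5403 = -8.851
Star Q is brighter so has the smaller magnitude: m_P − m_Q is positive.

m_P − m_Q ≈ 8.85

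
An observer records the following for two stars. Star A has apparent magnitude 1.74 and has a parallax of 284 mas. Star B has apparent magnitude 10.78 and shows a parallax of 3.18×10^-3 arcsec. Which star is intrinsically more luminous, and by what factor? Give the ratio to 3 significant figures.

Star B is more luminous, by a factor of 1.93.

Star A: p = 284 mas = 0.284″ → d = 1/p = 3.521 pc
Star A: M = m − 5 log₁₀ d + 5 = 1.74 − 5·0.5467 + 5 = 4.007
Star B: d = 1/p = 1/3.18×10^-3″ = 314.5 pc
Star B: M = m − 5 log₁₀ d + 5 = 10.78 − 5·2.4976 + 5 = 3.292
ΔM = M_A − M_B = 4.007 − (3.292) = 0.714; smaller M is more luminous → Star B.
L ratio = 10^(0.4 |ΔM|) = 10^0.286 = 1.931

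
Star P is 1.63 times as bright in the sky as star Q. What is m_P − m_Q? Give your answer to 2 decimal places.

Pogson: Δm = −2.5 log₁₀(ratio) = −2.5 log₁₀(1.63) = −2.5 × 0.2122 = -0.530
Star P is brighter, so it has the smaller magnitude: the difference is negative.

m_P − m_Q ≈ -0.53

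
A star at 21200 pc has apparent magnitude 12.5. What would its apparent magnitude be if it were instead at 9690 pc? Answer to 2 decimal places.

m ≈ 10.80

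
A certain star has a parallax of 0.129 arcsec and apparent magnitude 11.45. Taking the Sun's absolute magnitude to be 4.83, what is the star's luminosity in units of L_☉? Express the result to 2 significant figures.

d = 1/p = 1/0.129″ = 7.752 pc
M = m − 5 log₁₀ d + 5 = 11.45 − 5·0.8894 + 5 = 12.003
M − M_☉ = 12.003 − 4.83 = 7.173
L/L_☉ = 10^(−0.4 × 7.173) = 1.352×10^-3

L/L_☉ ≈ 1.4×10^-3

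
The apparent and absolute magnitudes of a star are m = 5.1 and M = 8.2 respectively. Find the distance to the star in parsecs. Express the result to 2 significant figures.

d ≈ 2.4 pc

Distance modulus: m − M = 5.1 − (8.2) = -3.100
m − M = 5 log₁₀ d − 5
log₁₀ d = (m − M)/5 + 1 = 0.3800
d = 10^0.3800 = 2.399 pc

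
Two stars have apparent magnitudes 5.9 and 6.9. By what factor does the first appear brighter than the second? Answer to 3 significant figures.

2.51

Δm = 5.9 − (6.9) = -1.0
Flux ratio = 10^(−0.4 Δm) = 10^(−0.4 × -1.0) = 10^0.400 = 2.512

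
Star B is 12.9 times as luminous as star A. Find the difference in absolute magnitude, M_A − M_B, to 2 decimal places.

M_A − M_B ≈ 2.78

Pogson: ΔM = −2.5 log₁₀(ratio) = −2.5 log₁₀(12.9) = −2.5 × 1.1106 = -2.776
Star B is brighter so has the smaller magnitude: M_A − M_B is positive.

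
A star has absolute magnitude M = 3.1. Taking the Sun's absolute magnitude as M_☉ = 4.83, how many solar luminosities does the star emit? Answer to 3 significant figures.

L/L_☉ ≈ 4.92

M − M_☉ = 3.1 − 4.83 = -1.730
L/L_☉ = 10^(−0.4 (M − M_☉)) = 10^0.692 = 4.920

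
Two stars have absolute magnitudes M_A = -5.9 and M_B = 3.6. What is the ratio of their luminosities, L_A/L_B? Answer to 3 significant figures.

ΔM = M_A − M_B = -9.5
L_A/L_B = 10^(−0.4 ΔM) = 10^3.800 = 6310

L_A/L_B ≈ 6310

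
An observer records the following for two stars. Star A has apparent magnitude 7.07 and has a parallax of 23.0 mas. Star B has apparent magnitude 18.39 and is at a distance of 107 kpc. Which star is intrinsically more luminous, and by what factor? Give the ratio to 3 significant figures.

Star B is more luminous, by a factor of 180.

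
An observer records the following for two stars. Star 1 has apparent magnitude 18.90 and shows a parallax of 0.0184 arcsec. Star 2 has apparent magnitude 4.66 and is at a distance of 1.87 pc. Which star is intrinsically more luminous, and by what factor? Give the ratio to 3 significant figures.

Star 2 is more luminous, by a factor of 588.

Star 1: d = 1/p = 1/0.0184″ = 54.35 pc
Star 1: M = m − 5 log₁₀ d + 5 = 18.90 − 5·1.7352 + 5 = 15.224
Star 2: M = m − 5 log₁₀ d + 5 = 4.66 − 5·0.2718 + 5 = 8.301
ΔM = M_1 − M_2 = 15.224 − (8.301) = 6.923; smaller M is more luminous → Star 2.
L ratio = 10^(0.4 |ΔM|) = 10^2.769 = 587.9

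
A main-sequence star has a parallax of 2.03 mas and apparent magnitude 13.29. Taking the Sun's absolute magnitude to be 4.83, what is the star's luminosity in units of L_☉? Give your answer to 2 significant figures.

L/L_☉ ≈ 1.0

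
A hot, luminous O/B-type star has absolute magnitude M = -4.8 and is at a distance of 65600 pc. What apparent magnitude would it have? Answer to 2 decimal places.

m ≈ 14.28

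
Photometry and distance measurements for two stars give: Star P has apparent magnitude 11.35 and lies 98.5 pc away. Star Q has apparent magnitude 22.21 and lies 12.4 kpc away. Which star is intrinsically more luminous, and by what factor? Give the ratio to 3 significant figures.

Star P: M = m − 5 log₁₀ d + 5 = 11.35 − 5·1.9934 + 5 = 6.383
Star Q: d = 12.4 kpc = 12400 pc
Star Q: M = m − 5 log₁₀ d + 5 = 22.21 − 5·4.0934 + 5 = 6.743
ΔM = M_P − M_Q = 6.383 − (6.743) = -0.360; smaller M is more luminous → Star P.
L ratio = 10^(0.4 |ΔM|) = 10^0.144 = 1.393

Star P is more luminous, by a factor of 1.39.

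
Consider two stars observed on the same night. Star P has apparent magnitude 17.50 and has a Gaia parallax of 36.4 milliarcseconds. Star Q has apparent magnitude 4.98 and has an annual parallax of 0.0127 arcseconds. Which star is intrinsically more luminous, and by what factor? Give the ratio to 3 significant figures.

Star Q is more luminous, by a factor of 837000.

Star P: p = 36.4 mas = 0.0364″ → d = 1/p = 27.47 pc
Star P: M = m − 5 log₁₀ d + 5 = 17.50 − 5·1.4389 + 5 = 15.306
Star Q: d = 1/p = 1/0.0127″ = 78.74 pc
Star Q: M = m − 5 log₁₀ d + 5 = 4.98 − 5·1.8962 + 5 = 0.499
ΔM = M_P − M_Q = 15.306 − (0.499) = 14.806; smaller M is more luminous → Star Q.
L ratio = 10^(0.4 |ΔM|) = 10^5.923 = 836700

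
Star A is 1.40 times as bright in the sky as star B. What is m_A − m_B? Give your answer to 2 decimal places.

m_A − m_B ≈ -0.37

Pogson: Δm = −2.5 log₁₀(ratio) = −2.5 log₁₀(1.40) = −2.5 × 0.1461 = -0.365
Star A is brighter, so it has the smaller magnitude: the difference is negative.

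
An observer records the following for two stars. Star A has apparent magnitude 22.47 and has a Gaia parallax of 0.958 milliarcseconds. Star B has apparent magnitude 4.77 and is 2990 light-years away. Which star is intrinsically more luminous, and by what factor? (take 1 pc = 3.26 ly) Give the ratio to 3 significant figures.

Star A: p = 0.958 mas = 9.58×10^-4″ → d = 1/p = 1044 pc
Star A: M = m − 5 log₁₀ d + 5 = 22.47 − 5·3.0186 + 5 = 12.377
Star B: d = 2990 ly / 3.26 = 917.2 pc
Star B: M = m − 5 log₁₀ d + 5 = 4.77 − 5·2.9625 + 5 = -5.042
ΔM = M_A − M_B = 12.377 − (-5.042) = 17.419; smaller M is more luminous → Star B.
L ratio = 10^(0.4 |ΔM|) = 10^6.968 = 9.282×10^6

Star B is more luminous, by a factor of 9.28×10^6.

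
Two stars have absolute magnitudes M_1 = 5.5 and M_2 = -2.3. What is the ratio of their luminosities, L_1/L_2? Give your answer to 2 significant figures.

L_1/L_2 ≈ 7.6×10^-4

ΔM = M_1 − M_2 = 7.8
L_1/L_2 = 10^(−0.4 ΔM) = 10^-3.120 = 7.586×10^-4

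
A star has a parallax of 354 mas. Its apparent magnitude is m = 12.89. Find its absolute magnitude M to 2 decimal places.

p = 354 mas = 0.354″ → d = 1/p = 2.825 pc
5 log₁₀(d/10 pc) = 5 log₁₀(2.825) − 5 = -2.745
M = m − 5 log₁₀(d/10) = 12.89 + 2.745 = 15.635

M ≈ 15.64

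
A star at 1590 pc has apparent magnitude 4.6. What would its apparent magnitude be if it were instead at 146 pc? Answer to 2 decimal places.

Flux ∝ 1/d², so Δm = 5 log₁₀(d₂/d₁) = 5 log₁₀(146/1590) = -5.185
m₂ = m₁ + Δm = 4.6 + (-5.185) = -0.585

m ≈ -0.59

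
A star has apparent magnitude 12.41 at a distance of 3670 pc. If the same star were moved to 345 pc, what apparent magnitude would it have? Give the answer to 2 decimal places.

Flux ∝ 1/d², so Δm = 5 log₁₀(d₂/d₁) = 5 log₁₀(345/3670) = -5.134
m₂ = m₁ + Δm = 12.41 + (-5.134) = 7.276

m ≈ 7.28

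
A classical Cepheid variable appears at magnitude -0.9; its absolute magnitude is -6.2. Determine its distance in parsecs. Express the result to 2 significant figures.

d ≈ 110 pc

μ = m − M = 5.300
m − M = 5 log₁₀ d − 5
log₁₀ d = (m − M)/5 + 1 = 2.0600
d = 10^2.0600 = 114.8 pc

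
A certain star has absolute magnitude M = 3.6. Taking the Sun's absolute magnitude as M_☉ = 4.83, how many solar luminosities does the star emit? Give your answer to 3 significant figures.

L/L_☉ ≈ 3.10

M − M_☉ = 3.6 − 4.83 = -1.230
L/L_☉ = 10^(−0.4 (M − M_☉)) = 10^0.492 = 3.105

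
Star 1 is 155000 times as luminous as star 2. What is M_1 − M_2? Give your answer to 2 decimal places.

Pogson: ΔM = −2.5 log₁₀(ratio) = −2.5 log₁₀(155000) = −2.5 × 5.1903 = -12.976
Star 1 is brighter, so it has the smaller magnitude: the difference is negative.

M_1 − M_2 ≈ -12.98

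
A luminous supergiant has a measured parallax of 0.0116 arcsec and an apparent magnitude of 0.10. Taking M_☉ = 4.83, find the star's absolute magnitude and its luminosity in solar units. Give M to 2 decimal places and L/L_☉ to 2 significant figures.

d = 1/p = 1/0.0116″ = 86.21 pc
M = m − 5 log₁₀ d + 5 = 0.10 − 5·1.9355 + 5 = -4.578
M − M_☉ = -4.578 − 4.83 = -9.408
L/L_☉ = 10^(−0.4 × -9.408) = 5795

M ≈ -4.58; L/L_☉ ≈ 5800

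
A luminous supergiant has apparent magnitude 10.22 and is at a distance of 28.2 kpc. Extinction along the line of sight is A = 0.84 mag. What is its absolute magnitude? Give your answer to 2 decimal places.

d = 28.2 kpc = 28200 pc
5 log₁₀(d/10 pc) = 5 log₁₀(28200) − 5 = 17.251
M = m − 5 log₁₀(d/10) − A = 10.22 − 17.251 − 0.84 = -7.871

M ≈ -7.87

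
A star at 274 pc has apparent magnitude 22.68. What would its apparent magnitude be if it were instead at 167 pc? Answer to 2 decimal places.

Flux ∝ 1/d², so Δm = 5 log₁₀(d₂/d₁) = 5 log₁₀(167/274) = -1.075
m₂ = m₁ + Δm = 22.68 + (-1.075) = 21.605

m ≈ 21.60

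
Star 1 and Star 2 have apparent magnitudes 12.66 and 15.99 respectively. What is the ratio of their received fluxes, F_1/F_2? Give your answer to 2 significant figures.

Δm = 12.66 − (15.99) = -3.33
Flux ratio = 10^(−0.4 Δm) = 10^(−0.4 × -3.33) = 10^1.332 = 21.48

F_1/F_2 ≈ 21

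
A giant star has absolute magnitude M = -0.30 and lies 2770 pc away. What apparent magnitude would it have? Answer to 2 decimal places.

m ≈ 11.91

m = M + 5 log₁₀ d − 5 = -0.30 + 5·3.4425 − 5 = 11.912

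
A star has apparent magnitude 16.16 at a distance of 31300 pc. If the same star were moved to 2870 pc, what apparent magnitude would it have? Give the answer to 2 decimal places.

m ≈ 10.97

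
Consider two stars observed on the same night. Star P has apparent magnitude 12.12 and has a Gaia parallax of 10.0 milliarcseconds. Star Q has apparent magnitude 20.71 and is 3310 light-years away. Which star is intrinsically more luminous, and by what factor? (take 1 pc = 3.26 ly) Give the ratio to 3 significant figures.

Star P is more luminous, by a factor of 26.5.

Star P: p = 10.0 mas = 0.0100″ → d = 1/p = 100.0 pc
Star P: M = m − 5 log₁₀ d + 5 = 12.12 − 5·2.0000 + 5 = 7.120
Star Q: d = 3310 ly / 3.26 = 1015 pc
Star Q: M = m − 5 log₁₀ d + 5 = 20.71 − 5·3.0066 + 5 = 10.677
ΔM = M_P − M_Q = 7.120 − (10.677) = -3.557; smaller M is more luminous → Star P.
L ratio = 10^(0.4 |ΔM|) = 10^1.423 = 26.47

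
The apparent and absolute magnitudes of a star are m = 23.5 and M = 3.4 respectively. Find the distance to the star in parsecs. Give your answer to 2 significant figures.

d ≈ 100000 pc

Distance modulus: m − M = 23.5 − (3.4) = 20.100
m − M = 5 log₁₀ d − 5
log₁₀ d = (m − M)/5 + 1 = 5.0200
d = 10^5.0200 = 104700 pc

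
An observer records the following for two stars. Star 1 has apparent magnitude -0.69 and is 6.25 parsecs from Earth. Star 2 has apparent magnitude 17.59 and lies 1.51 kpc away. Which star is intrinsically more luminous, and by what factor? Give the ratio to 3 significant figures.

Star 1 is more luminous, by a factor of 351.

Star 1: M = m − 5 log₁₀ d + 5 = -0.69 − 5·0.7959 + 5 = 0.331
Star 2: d = 1.51 kpc = 1510 pc
Star 2: M = m − 5 log₁₀ d + 5 = 17.59 − 5·3.1790 + 5 = 6.695
ΔM = M_1 − M_2 = 0.331 − (6.695) = -6.365; smaller M is more luminous → Star 1.
L ratio = 10^(0.4 |ΔM|) = 10^2.546 = 351.4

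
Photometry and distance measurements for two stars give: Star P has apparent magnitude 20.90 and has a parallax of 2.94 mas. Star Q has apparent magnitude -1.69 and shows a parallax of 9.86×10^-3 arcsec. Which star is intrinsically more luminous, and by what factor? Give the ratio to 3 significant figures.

Star P: p = 2.94 mas = 2.94×10^-3″ → d = 1/p = 340.1 pc
Star P: M = m − 5 log₁₀ d + 5 = 20.90 − 5·2.5317 + 5 = 13.242
Star Q: d = 1/p = 1/9.86×10^-3″ = 101.4 pc
Star Q: M = m − 5 log₁₀ d + 5 = -1.69 − 5·2.0061 + 5 = -6.721
ΔM = M_P − M_Q = 13.242 − (-6.721) = 19.962; smaller M is more luminous → Star Q.
L ratio = 10^(0.4 |ΔM|) = 10^7.985 = 9.659×10^7

Star Q is more luminous, by a factor of 9.66×10^7.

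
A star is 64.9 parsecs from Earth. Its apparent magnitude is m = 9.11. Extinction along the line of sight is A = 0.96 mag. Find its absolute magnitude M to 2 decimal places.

5 log₁₀(d/10 pc) = 5 log₁₀(64.90) − 5 = 4.061
M = m − 5 log₁₀(d/10) − A = 9.11 − 4.061 − 0.96 = 4.089

M ≈ 4.09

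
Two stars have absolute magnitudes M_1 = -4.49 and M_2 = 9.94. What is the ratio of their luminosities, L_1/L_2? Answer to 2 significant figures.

L_1/L_2 ≈ 590000

ΔM = M_1 − M_2 = -14.43
L_1/L_2 = 10^(−0.4 ΔM) = 10^5.772 = 591600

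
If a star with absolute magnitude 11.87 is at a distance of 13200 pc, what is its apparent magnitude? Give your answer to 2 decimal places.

m = M + 5 log₁₀ d − 5 = 11.87 + 5·4.1206 − 5 = 27.473

m ≈ 27.47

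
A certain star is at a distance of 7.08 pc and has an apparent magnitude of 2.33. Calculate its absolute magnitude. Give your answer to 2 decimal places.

M ≈ 3.08

5 log₁₀(d/10 pc) = 5 log₁₀(7.080) − 5 = -0.750
M = m − 5 log₁₀(d/10) = 2.33 + 0.750 = 3.080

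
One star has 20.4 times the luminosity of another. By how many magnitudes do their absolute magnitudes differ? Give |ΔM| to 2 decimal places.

Pogson: ΔM = −2.5 log₁₀(ratio) = −2.5 log₁₀(20.4) = −2.5 × 1.3096 = -3.274

|ΔM| ≈ 3.27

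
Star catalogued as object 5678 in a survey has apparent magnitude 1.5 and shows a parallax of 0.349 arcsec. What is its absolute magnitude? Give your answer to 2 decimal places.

M ≈ 4.21

d = 1/p = 1/0.349″ = 2.865 pc
5 log₁₀(d/10 pc) = 5 log₁₀(2.865) − 5 = -2.714
M = m − 5 log₁₀(d/10) = 1.5 + 2.714 = 4.214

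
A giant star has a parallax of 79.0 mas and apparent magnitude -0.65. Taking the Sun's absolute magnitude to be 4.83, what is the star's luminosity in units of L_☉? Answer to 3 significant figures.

d = 1/p = 1000/79.0 mas = 12.66 pc
M = m − 5 log₁₀ d + 5 = -0.65 − 5·1.1024 + 5 = -1.162
M − M_☉ = -1.162 − 4.83 = -5.992
L/L_☉ = 10^(−0.4 × -5.992) = 249.3

L/L_☉ ≈ 249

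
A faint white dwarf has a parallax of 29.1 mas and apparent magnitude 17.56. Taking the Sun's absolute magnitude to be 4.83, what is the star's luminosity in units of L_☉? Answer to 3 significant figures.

L/L_☉ ≈ 9.55×10^-5

d = 1/p = 1000/29.1 mas = 34.36 pc
M = m − 5 log₁₀ d + 5 = 17.56 − 5·1.5361 + 5 = 14.879
M − M_☉ = 14.879 − 4.83 = 10.049
L/L_☉ = 10^(−0.4 × 10.049) = 9.555×10^-5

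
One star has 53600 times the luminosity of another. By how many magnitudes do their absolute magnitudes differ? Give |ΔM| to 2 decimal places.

|ΔM| ≈ 11.82

Pogson: ΔM = −2.5 log₁₀(ratio) = −2.5 log₁₀(53600) = −2.5 × 4.7292 = -11.823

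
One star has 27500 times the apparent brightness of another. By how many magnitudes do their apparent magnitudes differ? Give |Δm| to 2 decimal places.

|Δm| ≈ 11.10

Pogson: Δm = −2.5 log₁₀(ratio) = −2.5 log₁₀(27500) = −2.5 × 4.4393 = -11.098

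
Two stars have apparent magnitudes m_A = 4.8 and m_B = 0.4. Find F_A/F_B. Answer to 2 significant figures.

F_A/F_B ≈ 0.017

Δm = 4.8 − (0.4) = 4.4
Flux ratio = 10^(−0.4 Δm) = 10^(−0.4 × 4.4) = 10^-1.760 = 0.01738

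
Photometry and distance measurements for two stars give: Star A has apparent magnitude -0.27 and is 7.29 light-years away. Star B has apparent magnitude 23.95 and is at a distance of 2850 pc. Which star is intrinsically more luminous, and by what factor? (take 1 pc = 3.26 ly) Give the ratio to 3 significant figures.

Star A is more luminous, by a factor of 3000.

Star A: d = 7.29 ly / 3.26 = 2.236 pc
Star A: M = m − 5 log₁₀ d + 5 = -0.27 − 5·0.3495 + 5 = 2.982
Star B: M = m − 5 log₁₀ d + 5 = 23.95 − 5·3.4548 + 5 = 11.676
ΔM = M_A − M_B = 2.982 − (11.676) = -8.693; smaller M is more luminous → Star A.
L ratio = 10^(0.4 |ΔM|) = 10^3.477 = 3001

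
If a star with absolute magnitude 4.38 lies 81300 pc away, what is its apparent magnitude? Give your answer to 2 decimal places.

m = M + 5 log₁₀ d − 5 = 4.38 + 5·4.9101 − 5 = 23.930

m ≈ 23.93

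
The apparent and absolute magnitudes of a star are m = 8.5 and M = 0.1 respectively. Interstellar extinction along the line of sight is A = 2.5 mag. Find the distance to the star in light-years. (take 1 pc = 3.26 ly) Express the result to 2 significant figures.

d ≈ 490 ly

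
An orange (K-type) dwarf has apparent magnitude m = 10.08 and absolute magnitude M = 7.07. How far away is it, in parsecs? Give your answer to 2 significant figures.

d ≈ 40 pc

Distance modulus: m − M = 10.08 − (7.07) = 3.010
m − M = 5 log₁₀ d − 5
log₁₀ d = (m − M)/5 + 1 = 1.6020
d = 10^1.6020 = 39.99 pc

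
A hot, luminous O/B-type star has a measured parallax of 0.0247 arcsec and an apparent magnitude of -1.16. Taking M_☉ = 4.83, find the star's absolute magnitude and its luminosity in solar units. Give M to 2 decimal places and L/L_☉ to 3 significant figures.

M ≈ -4.20; L/L_☉ ≈ 4080

d = 1/p = 1/0.0247″ = 40.49 pc
M = m − 5 log₁₀ d + 5 = -1.16 − 5·1.6073 + 5 = -4.197
M − M_☉ = -4.197 − 4.83 = -9.027
L/L_☉ = 10^(−0.4 × -9.027) = 4079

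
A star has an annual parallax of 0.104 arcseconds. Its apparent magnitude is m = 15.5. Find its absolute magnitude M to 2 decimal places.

d = 1/p = 1/0.104″ = 9.615 pc
5 log₁₀(d/10 pc) = 5 log₁₀(9.615) − 5 = -0.085
M = m − 5 log₁₀(d/10) = 15.5 + 0.085 = 15.585

M ≈ 15.59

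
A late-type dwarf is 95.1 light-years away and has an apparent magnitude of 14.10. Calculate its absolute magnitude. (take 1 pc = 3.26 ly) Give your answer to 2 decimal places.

d = 95.1 ly / 3.26 = 29.17 pc
5 log₁₀(d/10 pc) = 5 log₁₀(29.17) − 5 = 2.325
M = m − 5 log₁₀(d/10) = 14.10 − 2.325 = 11.775

M ≈ 11.78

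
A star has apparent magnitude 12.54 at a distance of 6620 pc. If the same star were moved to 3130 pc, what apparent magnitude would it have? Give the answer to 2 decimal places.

Flux ∝ 1/d², so Δm = 5 log₁₀(d₂/d₁) = 5 log₁₀(3130/6620) = -1.627
m₂ = m₁ + Δm = 12.54 + (-1.627) = 10.913

m ≈ 10.91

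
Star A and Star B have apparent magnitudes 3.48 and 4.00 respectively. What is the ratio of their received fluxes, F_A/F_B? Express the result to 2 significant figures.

F_A/F_B ≈ 1.6

Δm = 3.48 − (4.00) = -0.52
Flux ratio = 10^(−0.4 Δm) = 10^(−0.4 × -0.52) = 10^0.208 = 1.614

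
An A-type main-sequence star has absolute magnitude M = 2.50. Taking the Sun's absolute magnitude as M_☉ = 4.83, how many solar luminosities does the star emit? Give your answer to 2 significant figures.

M − M_☉ = 2.50 − 4.83 = -2.330
L/L_☉ = 10^(−0.4 (M − M_☉)) = 10^0.932 = 8.551

L/L_☉ ≈ 8.6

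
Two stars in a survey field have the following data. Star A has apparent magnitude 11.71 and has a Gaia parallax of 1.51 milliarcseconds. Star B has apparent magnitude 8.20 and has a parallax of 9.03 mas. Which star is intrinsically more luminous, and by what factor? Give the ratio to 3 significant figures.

Star A: p = 1.51 mas = 1.51×10^-3″ → d = 1/p = 662.3 pc
Star A: M = m − 5 log₁₀ d + 5 = 11.71 − 5·2.8210 + 5 = 2.605
Star B: p = 9.03 mas = 9.03×10^-3″ → d = 1/p = 110.7 pc
Star B: M = m − 5 log₁₀ d + 5 = 8.20 − 5·2.0443 + 5 = 2.978
ΔM = M_A − M_B = 2.605 − (2.978) = -0.374; smaller M is more luminous → Star A.
L ratio = 10^(0.4 |ΔM|) = 10^0.149 = 1.411

Star A is more luminous, by a factor of 1.41.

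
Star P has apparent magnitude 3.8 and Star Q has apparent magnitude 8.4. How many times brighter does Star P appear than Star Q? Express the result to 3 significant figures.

Magnitude difference = -4.6
Flux ratio = 10^(−0.4 Δm) = 10^(−0.4 × -4.6) = 10^1.840 = 69.18

69.2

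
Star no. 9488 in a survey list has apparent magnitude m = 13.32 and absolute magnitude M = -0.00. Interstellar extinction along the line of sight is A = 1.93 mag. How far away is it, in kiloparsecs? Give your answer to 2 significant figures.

d ≈ 1.9 kpc

m − M = 5 log₁₀(d/10 pc) + A  ⇒  13.32 − (-0.00) − 1.93 = 5 log₁₀(d/10)
11.390 = 5 log₁₀(d/10)
log₁₀ d = (m − M − A)/5 + 1 = 3.2780
d = 10^3.2780 = 1897 pc
= 1.897 kpc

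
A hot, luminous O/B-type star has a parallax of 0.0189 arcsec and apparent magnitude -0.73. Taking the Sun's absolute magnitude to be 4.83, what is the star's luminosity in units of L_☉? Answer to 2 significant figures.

L/L_☉ ≈ 4700

d = 1/p = 1/0.0189″ = 52.91 pc
M = m − 5 log₁₀ d + 5 = -0.73 − 5·1.7235 + 5 = -4.348
M − M_☉ = -4.348 − 4.83 = -9.178
L/L_☉ = 10^(−0.4 × -9.178) = 4689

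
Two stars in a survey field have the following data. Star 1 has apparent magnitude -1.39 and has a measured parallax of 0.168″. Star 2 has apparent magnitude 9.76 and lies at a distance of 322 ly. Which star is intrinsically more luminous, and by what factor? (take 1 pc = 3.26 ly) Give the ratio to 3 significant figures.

Star 1: d = 1/p = 1/0.168″ = 5.952 pc
Star 1: M = m − 5 log₁₀ d + 5 = -1.39 − 5·0.7747 + 5 = -0.263
Star 2: d = 322 ly / 3.26 = 98.77 pc
Star 2: M = m − 5 log₁₀ d + 5 = 9.76 − 5·1.9946 + 5 = 4.787
ΔM = M_1 − M_2 = -0.263 − (4.787) = -5.050; smaller M is more luminous → Star 1.
L ratio = 10^(0.4 |ΔM|) = 10^2.020 = 104.7

Star 1 is more luminous, by a factor of 105.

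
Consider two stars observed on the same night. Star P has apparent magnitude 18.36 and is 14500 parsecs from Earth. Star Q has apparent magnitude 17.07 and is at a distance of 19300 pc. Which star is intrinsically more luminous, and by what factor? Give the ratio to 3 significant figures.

Star P: M = m − 5 log₁₀ d + 5 = 18.36 − 5·4.1614 + 5 = 2.553
Star Q: M = m − 5 log₁₀ d + 5 = 17.07 − 5·4.2856 + 5 = 0.642
ΔM = M_P − M_Q = 2.553 − (0.642) = 1.911; smaller M is more luminous → Star Q.
L ratio = 10^(0.4 |ΔM|) = 10^0.764 = 5.813

Star Q is more luminous, by a factor of 5.81.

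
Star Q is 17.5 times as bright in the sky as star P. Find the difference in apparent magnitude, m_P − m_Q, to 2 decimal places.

Pogson: Δm = −2.5 log₁₀(ratio) = −2.5 log₁₀(17.5) = −2.5 × 1.2430 = -3.108
Star Q is brighter so has the smaller magnitude: m_P − m_Q is positive.

m_P − m_Q ≈ 3.11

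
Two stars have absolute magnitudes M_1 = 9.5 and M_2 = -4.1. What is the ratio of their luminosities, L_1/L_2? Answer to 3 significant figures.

ΔM = M_1 − M_2 = 13.6
L_1/L_2 = 10^(−0.4 ΔM) = 10^-5.440 = 3.631×10^-6

L_1/L_2 ≈ 3.63×10^-6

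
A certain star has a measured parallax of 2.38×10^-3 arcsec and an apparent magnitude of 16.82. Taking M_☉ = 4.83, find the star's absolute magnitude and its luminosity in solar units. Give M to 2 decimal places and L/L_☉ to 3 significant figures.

M ≈ 8.70; L/L_☉ ≈ 0.0282

d = 1/p = 1/2.38×10^-3″ = 420.2 pc
M = m − 5 log₁₀ d + 5 = 16.82 − 5·2.6234 + 5 = 8.703
M − M_☉ = 8.703 − 4.83 = 3.873
L/L_☉ = 10^(−0.4 × 3.873) = 0.02824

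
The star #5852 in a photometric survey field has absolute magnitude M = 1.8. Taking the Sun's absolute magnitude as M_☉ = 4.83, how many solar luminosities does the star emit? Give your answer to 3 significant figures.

M − M_☉ = 1.8 − 4.83 = -3.030
L/L_☉ = 10^(−0.4 (M − M_☉)) = 10^1.212 = 16.29

L/L_☉ ≈ 16.3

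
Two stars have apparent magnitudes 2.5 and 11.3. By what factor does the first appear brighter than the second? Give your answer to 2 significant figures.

Magnitude difference = -8.8
Flux ratio = 10^(−0.4 Δm) = 10^(−0.4 × -8.8) = 10^3.520 = 3311

3300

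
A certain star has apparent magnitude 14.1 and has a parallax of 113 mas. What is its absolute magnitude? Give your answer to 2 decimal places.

p = 113 mas = 0.113″ → d = 1/p = 8.850 pc
5 log₁₀(d/10 pc) = 5 log₁₀(8.850) − 5 = -0.265
M = m − 5 log₁₀(d/10) = 14.1 + 0.265 = 14.365

M ≈ 14.37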